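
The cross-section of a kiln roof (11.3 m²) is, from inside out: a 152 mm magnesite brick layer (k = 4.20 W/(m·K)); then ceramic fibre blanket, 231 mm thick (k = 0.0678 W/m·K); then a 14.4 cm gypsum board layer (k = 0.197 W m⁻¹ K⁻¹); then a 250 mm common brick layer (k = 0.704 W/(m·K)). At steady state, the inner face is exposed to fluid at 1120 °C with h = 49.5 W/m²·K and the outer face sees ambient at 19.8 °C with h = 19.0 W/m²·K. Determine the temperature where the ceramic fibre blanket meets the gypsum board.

Resistance network (inner→outer):
  R_conv,in = 1/(hA) = 1/(49.5·11.3) = 0.001788 K/W
  R_magnesite brick = L/(kA) = 0.152/(4.20·11.3) = 0.003203 K/W
  R_ceramic fibre blanket = L/(kA) = 0.231/(0.0678·11.3) = 0.3015 K/W
  R_gypsum board = L/(kA) = 0.144/(0.197·11.3) = 0.06469 K/W
  R_common brick = L/(kA) = 0.250/(0.704·11.3) = 0.03143 K/W
  R_conv,out = 1/(hA) = 1/(19.0·11.3) = 0.004658 K/W
ΣR = 0.001788 + 0.003203 + 0.3015 + 0.06469 + 0.03143 + 0.004658 = 0.4073 K/W
Q = ΔT/ΣR = (1120 °C − 19.8 °C)/0.4073 = 2701 W
From the inner boundary to the ceramic fibre blanket/gypsum board interface, ΣR_partial = 0.3065 K/W.
T_interface = T_in − Q·ΣR_partial = 1120 °C − (2701)(0.3065) = 292 °C

T = 292 °C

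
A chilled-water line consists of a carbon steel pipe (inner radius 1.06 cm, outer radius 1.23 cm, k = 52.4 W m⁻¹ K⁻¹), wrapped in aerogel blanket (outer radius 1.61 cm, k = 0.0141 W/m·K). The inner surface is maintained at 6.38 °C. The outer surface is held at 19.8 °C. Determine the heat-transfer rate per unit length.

Series thermal resistances, inner to outer:
  R'_carbon steel = ln(0.0123/0.0106)/(2πk) = 0.1487/(2π·52.4) = 4.518×10^-4 m·K/W
  R'_aerogel blanket = ln(0.0161/0.0123)/(2πk) = 0.2692/(2π·0.0141) = 3.039 m·K/W
ΣR = 4.518×10^-4 + 3.039 = 3.039 m·K/W
Q' = ΔT/ΣR = (6.38 °C − 19.8 °C)/3.039 = -4.42 W/m
(Negative Q' ⇒ heat flows inward; heat gain = 4.42 W/m.)

Q' = 4.42 W/m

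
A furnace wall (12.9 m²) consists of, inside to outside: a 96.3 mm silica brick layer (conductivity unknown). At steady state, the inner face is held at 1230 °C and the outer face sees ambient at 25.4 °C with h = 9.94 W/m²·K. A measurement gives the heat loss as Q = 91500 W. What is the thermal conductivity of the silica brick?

k = 1.39 W/m·K

ΣR = ΔT/Q = |1230 − 25.4|/91500 = 0.01317 K/W
Known resistances:
  R_conv,out = 1/(hA) = 1/(9.94·12.9) = 0.007799 K/W
R_silica brick = ΣR − ΣR_known = 0.01317 − 0.007799 = 0.005371 K/W
L/(kA) = 0.005371 ⇒ k = 0.0963/(0.005371·12.9) = 1.39 W/m·K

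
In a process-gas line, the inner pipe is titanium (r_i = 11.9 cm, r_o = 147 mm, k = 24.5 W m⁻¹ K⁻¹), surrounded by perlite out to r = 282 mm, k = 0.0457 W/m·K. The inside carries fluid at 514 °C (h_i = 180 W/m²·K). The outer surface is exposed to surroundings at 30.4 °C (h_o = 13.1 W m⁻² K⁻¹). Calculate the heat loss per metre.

Resistance network (inner→outer):
  R'_conv,in = 1/(2πr h) = 1/(2π·0.119·180) = 0.007430 m·K/W
  R'_titanium = ln(0.147/0.119)/(2πk) = 0.2113/(2π·24.5) = 0.001373 m·K/W
  R'_perlite = ln(0.282/0.147)/(2πk) = 0.6515/(2π·0.0457) = 2.269 m·K/W
  R'_conv,out = 1/(2πr h) = 1/(2π·0.282·13.1) = 0.04308 m·K/W
ΣR = 0.007430 + 0.001373 + 2.269 + 0.04308 = 2.321 m·K/W
Q' = ΔT/ΣR = (514 °C − 30.4 °C)/2.321 = 208 W/m

Q' = 208 W/m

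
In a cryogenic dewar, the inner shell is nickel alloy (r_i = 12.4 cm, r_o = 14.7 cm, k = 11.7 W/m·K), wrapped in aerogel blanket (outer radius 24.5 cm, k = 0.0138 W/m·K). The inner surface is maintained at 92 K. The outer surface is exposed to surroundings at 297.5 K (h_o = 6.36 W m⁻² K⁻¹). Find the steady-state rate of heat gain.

Q = 12.9 W

Series thermal resistances, inner to outer:
  R_nickel alloy = (1/0.124 − 1/0.147)/(4πk) = 1.262/(4π·11.7) = 0.008582 K/W
  R_aerogel blanket = (1/0.147 − 1/0.245)/(4πk) = 2.721/(4π·0.0138) = 15.69 K/W
  R_conv,out = 1/(4πr²h) = 1/(4π·0.245²·6.36) = 0.2084 K/W
ΣR = 0.008582 + 15.69 + 0.2084 = 15.91 K/W
Q = ΔT/ΣR = (92 K − 297.5 K)/15.91 = -12.9 W
(Negative Q ⇒ heat flows inward; heat gain = 12.9 W.)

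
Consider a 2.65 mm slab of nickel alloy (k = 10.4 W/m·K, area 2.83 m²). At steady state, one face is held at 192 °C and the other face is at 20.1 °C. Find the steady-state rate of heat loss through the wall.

Q = kA·ΔT/L = 10.4 × 2.83 × |192 °C − 20.1 °C| / 0.00265 = 1.91×10^6 W

Q = 1910 kW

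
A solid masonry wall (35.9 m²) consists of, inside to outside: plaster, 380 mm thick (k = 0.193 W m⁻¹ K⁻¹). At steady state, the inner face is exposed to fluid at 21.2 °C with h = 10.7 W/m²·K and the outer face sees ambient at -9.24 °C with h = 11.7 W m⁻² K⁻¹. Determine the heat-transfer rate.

Resistance network (inner→outer):
  R_conv,in = 1/(hA) = 1/(10.7·35.9) = 0.002603 K/W
  R_plaster = L/(kA) = 0.380/(0.193·35.9) = 0.05484 K/W
  R_conv,out = 1/(hA) = 1/(11.7·35.9) = 0.002381 K/W
ΣR = 0.002603 + 0.05484 + 0.002381 = 0.05982 K/W
Q = ΔT/ΣR = (21.2 °C − -9.24 °C)/0.05982 = 509 W

Q = 509 W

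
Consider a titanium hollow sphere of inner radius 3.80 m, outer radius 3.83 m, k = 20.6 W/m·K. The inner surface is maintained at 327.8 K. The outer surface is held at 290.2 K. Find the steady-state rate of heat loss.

Q = 4720 kW

Q = 4πk·ΔT/(1/r₁ − 1/r₂) = 4π × 20.6 × 37.6 / (1/3.80 − 1/3.83) = 4.72×10^6 W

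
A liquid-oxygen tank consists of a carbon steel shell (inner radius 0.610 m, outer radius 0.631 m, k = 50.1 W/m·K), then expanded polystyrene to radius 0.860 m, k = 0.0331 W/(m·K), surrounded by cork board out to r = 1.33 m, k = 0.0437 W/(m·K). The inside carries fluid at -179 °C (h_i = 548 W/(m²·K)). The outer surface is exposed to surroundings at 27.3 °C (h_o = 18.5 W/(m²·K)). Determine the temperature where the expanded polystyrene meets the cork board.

Treat each layer as a resistance in series:
  R_conv,in = 1/(4πr²h) = 1/(4π·0.610²·548) = 3.903×10^-4 K/W
  R_carbon steel = (1/0.610 − 1/0.631)/(4πk) = 0.05456/(4π·50.1) = 8.666×10^-5 K/W
  R_expanded polystyrene = (1/0.631 − 1/0.860)/(4πk) = 0.4220/(4π·0.0331) = 1.015 K/W
  R_cork board = (1/0.860 − 1/1.33)/(4πk) = 0.4109/(4π·0.0437) = 0.7483 K/W
  R_conv,out = 1/(4πr²h) = 1/(4π·1.33²·18.5) = 0.002432 K/W
ΣR = 3.903×10^-4 + 8.666×10^-5 + 1.015 + 0.7483 + 0.002432 = 1.766 K/W
Q = ΔT/ΣR = (-179 °C − 27.3 °C)/1.766 = -116.8 W
From the inner boundary to the expanded polystyrene/cork board interface, ΣR_partial = 1.015 K/W.
T_interface = T_in − Q·ΣR_partial = -179 °C − (-116.8)(1.015) = -60.4 °C

T = -60.4 °C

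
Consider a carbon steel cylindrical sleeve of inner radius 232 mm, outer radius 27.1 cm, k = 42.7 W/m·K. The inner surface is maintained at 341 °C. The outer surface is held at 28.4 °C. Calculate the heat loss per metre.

Q' = 5.40×10^5 W/m

Q' = 2πk·ΔT/ln(r₂/r₁) = 2π × 42.7 × 312.6 / ln(0.271/0.232) = 5.40×10^5 W/m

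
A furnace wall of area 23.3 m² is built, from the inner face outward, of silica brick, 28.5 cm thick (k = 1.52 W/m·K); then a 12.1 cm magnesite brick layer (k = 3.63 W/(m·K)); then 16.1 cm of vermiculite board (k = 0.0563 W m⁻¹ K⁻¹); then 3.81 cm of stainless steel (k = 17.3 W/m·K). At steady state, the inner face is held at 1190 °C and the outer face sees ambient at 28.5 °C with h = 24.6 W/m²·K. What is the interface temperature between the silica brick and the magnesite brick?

T = 1120 °C

Treat each layer as a resistance in series:
  R_silica brick = L/(kA) = 0.285/(1.52·23.3) = 0.008047 K/W
  R_magnesite brick = L/(kA) = 0.121/(3.63·23.3) = 0.001431 K/W
  R_vermiculite board = L/(kA) = 0.161/(0.0563·23.3) = 0.1227 K/W
  R_stainless steel = L/(kA) = 0.0381/(17.3·23.3) = 9.452×10^-5 K/W
  R_conv,out = 1/(hA) = 1/(24.6·23.3) = 0.001745 K/W
ΣR = 0.008047 + 0.001431 + 0.1227 + 9.452×10^-5 + 0.001745 = 0.1340 K/W
Q = ΔT/ΣR = (1190 °C − 28.5 °C)/0.1340 = 8668 W
From the inner boundary to the silica brick/magnesite brick interface, ΣR_partial = 0.008047 K/W.
T_interface = T_in − Q·ΣR_partial = 1190 °C − (8668)(0.008047) = 1120 °C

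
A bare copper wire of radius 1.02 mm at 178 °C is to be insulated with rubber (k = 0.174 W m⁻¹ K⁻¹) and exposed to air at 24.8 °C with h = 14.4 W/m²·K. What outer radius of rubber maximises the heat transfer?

r_cr = 1.21 cm

For a cylinder, r_cr = k_ins/h = 0.174/14.4 = 0.0121 m = 1.21 cm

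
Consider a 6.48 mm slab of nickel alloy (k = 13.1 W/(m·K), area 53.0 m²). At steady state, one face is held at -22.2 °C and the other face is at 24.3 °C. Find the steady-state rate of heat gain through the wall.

Q = 4980 kW

Q = kA·ΔT/L = 13.1 × 53.0 × |-22.2 °C − 24.3 °C| / 0.00648 = 4.98×10^6 W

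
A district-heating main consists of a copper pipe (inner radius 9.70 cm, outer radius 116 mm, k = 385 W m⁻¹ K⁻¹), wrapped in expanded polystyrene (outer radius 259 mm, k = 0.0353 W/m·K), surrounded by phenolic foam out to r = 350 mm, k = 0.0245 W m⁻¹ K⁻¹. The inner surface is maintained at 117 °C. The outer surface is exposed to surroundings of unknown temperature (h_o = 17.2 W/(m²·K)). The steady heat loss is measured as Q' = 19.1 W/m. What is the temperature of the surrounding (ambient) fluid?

Sum the resistances:
  R'_copper = ln(0.116/0.0970)/(2πk) = 0.1789/(2π·385) = 7.395×10^-5 m·K/W
  R'_expanded polystyrene = ln(0.259/0.116)/(2πk) = 0.8032/(2π·0.0353) = 3.622 m·K/W
  R'_phenolic foam = ln(0.350/0.259)/(2πk) = 0.3011/(2π·0.0245) = 1.956 m·K/W
  R'_conv,out = 1/(2πr h) = 1/(2π·0.350·17.2) = 0.02644 m·K/W
ΣR = 5.604 m·K/W
ΔT = Q'·ΣR = 19.1 × 5.604 = 107.0 K
Heat flows outward, so T_out = T_in − ΔT = 117 − 107.0 = 10.0 °C

T_out = 10.0 °C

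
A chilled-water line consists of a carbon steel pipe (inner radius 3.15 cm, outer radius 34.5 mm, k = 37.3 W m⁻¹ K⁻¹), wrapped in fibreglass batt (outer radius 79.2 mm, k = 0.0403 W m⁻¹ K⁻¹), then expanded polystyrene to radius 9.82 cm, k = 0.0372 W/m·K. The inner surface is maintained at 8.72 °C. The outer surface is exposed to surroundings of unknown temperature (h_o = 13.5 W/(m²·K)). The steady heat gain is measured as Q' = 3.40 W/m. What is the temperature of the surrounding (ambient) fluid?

T_out = 23.4 °C

Sum the resistances:
  R'_carbon steel = ln(0.0345/0.0315)/(2πk) = 0.09097/(2π·37.3) = 3.882×10^-4 m·K/W
  R'_fibreglass batt = ln(0.0792/0.0345)/(2πk) = 0.8310/(2π·0.0403) = 3.282 m·K/W
  R'_expanded polystyrene = ln(0.0982/0.0792)/(2πk) = 0.2150/(2π·0.0372) = 0.9200 m·K/W
  R'_conv,out = 1/(2πr h) = 1/(2π·0.0982·13.5) = 0.1201 m·K/W
ΣR = 4.322 m·K/W
ΔT = Q'·ΣR = 3.40 × 4.322 = 14.69 K
Heat flows inward, so T_out = T_in + ΔT = 8.72 + 14.69 = 23.4 °C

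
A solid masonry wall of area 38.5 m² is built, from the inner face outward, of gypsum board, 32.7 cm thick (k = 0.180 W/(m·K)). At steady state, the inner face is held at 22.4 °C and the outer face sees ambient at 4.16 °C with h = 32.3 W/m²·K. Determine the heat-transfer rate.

Q = 380 W

Series thermal resistances, inner to outer:
  R_gypsum board = L/(kA) = 0.327/(0.180·38.5) = 0.04719 K/W
  R_conv,out = 1/(hA) = 1/(32.3·38.5) = 8.041×10^-4 K/W
ΣR = 0.04719 + 8.041×10^-4 = 0.04799 K/W
Q = ΔT/ΣR = (22.4 °C − 4.16 °C)/0.04799 = 380 W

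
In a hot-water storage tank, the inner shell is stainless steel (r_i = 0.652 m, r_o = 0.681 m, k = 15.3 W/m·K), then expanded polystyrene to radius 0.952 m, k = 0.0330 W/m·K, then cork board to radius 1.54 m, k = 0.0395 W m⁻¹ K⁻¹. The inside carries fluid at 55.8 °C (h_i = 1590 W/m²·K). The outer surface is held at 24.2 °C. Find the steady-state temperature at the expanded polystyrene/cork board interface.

Series thermal resistances, inner to outer:
  R_conv,in = 1/(4πr²h) = 1/(4π·0.652²·1590) = 1.177×10^-4 K/W
  R_stainless steel = (1/0.652 − 1/0.681)/(4πk) = 0.06531/(4π·15.3) = 3.397×10^-4 K/W
  R_expanded polystyrene = (1/0.681 − 1/0.952)/(4πk) = 0.4180/(4π·0.0330) = 1.008 K/W
  R_cork board = (1/0.952 − 1/1.54)/(4πk) = 0.4011/(4π·0.0395) = 0.8080 K/W
ΣR = 1.177×10^-4 + 3.397×10^-4 + 1.008 + 0.8080 = 1.816 K/W
Q = ΔT/ΣR = (55.8 °C − 24.2 °C)/1.816 = 17.40 W
From the inner boundary to the expanded polystyrene/cork board interface, ΣR_partial = 1.008 K/W.
T_interface = T_in − Q·ΣR_partial = 55.8 °C − (17.40)(1.008) = 38.3 °C

T = 38.3 °C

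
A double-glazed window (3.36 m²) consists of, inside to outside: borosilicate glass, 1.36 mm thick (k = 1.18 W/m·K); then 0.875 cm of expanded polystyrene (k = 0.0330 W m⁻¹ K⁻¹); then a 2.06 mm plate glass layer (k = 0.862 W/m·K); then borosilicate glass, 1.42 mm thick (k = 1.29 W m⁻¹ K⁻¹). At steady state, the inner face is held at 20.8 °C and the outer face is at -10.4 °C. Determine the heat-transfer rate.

Q = 389 W

Resistance network (inner→outer):
  R_borosilicate glass = L/(kA) = 0.00136/(1.18·3.36) = 3.430×10^-4 K/W
  R_expanded polystyrene = L/(kA) = 0.00875/(0.0330·3.36) = 0.07891 K/W
  R_plate glass = L/(kA) = 0.00206/(0.862·3.36) = 7.112×10^-4 K/W
  R_borosilicate glass = L/(kA) = 0.00142/(1.29·3.36) = 3.276×10^-4 K/W
ΣR = 3.430×10^-4 + 0.07891 + 7.112×10^-4 + 3.276×10^-4 = 0.08029 K/W
Q = ΔT/ΣR = (20.8 °C − -10.4 °C)/0.08029 = 389 W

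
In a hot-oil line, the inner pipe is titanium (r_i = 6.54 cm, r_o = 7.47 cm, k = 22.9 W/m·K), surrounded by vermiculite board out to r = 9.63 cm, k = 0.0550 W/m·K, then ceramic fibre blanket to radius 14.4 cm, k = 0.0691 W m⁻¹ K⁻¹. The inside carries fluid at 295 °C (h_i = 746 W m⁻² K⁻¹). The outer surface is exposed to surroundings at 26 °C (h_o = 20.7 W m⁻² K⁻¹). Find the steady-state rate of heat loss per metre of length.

Q' = 156 W/m

Series thermal resistances, inner to outer:
  R'_conv,in = 1/(2πr h) = 1/(2π·0.0654·746) = 0.003262 m·K/W
  R'_titanium = ln(0.0747/0.0654)/(2πk) = 0.1330/(2π·22.9) = 9.241×10^-4 m·K/W
  R'_vermiculite board = ln(0.0963/0.0747)/(2πk) = 0.2540/(2π·0.0550) = 0.7350 m·K/W
  R'_ceramic fibre blanket = ln(0.144/0.0963)/(2πk) = 0.4023/(2π·0.0691) = 0.9267 m·K/W
  R'_conv,out = 1/(2πr h) = 1/(2π·0.144·20.7) = 0.05339 m·K/W
ΣR = 0.003262 + 9.241×10^-4 + 0.7350 + 0.9267 + 0.05339 = 1.719 m·K/W
Q' = ΔT/ΣR = (295 °C − 26 °C)/1.719 = 156 W/m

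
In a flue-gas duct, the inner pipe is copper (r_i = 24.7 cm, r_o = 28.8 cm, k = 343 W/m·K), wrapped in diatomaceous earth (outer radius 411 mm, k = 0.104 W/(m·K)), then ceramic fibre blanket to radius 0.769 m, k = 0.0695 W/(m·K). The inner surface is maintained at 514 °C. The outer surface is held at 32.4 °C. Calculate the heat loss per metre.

Q' = 243 W/m

Treat each layer as a resistance in series:
  R'_copper = ln(0.288/0.247)/(2πk) = 0.1536/(2π·343) = 7.126×10^-5 m·K/W
  R'_diatomaceous earth = ln(0.411/0.288)/(2πk) = 0.3556/(2π·0.104) = 0.5442 m·K/W
  R'_ceramic fibre blanket = ln(0.769/0.411)/(2πk) = 0.6265/(2π·0.0695) = 1.435 m·K/W
ΣR = 7.126×10^-5 + 0.5442 + 1.435 = 1.979 m·K/W
Q' = ΔT/ΣR = (514 °C − 32.4 °C)/1.979 = 243 W/m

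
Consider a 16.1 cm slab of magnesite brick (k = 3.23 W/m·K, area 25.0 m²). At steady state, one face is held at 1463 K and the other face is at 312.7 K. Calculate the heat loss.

Q = 577 kW

Q = kA·ΔT/L = 3.23 × 25.0 × |1463 K − 312.7 K| / 0.161 = 5.77×10^5 W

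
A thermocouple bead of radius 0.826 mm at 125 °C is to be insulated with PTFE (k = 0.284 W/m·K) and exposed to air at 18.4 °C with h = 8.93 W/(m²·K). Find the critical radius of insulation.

r_cr = 6.36 cm

For a sphere, r_cr = 2k_ins/h = 2·0.284/8.93 = 0.0636 m = 6.36 cm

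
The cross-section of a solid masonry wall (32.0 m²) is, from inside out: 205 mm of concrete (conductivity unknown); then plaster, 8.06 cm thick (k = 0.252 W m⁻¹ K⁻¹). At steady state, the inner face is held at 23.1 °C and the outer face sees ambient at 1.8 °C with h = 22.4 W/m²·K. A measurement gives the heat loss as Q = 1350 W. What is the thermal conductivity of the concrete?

k = 1.46 W/m·K

ΣR = ΔT/Q = |23.1 − 1.8|/1350 = 0.01578 K/W
Known resistances:
  R_plaster = L/(kA) = 0.0806/(0.252·32.0) = 0.009995 K/W
  R_conv,out = 1/(hA) = 1/(22.4·32.0) = 0.001395 K/W
R_concrete = ΣR − ΣR_known = 0.01578 − 0.01139 = 0.004390 K/W
L/(kA) = 0.004390 ⇒ k = 0.205/(0.004390·32.0) = 1.46 W/m·K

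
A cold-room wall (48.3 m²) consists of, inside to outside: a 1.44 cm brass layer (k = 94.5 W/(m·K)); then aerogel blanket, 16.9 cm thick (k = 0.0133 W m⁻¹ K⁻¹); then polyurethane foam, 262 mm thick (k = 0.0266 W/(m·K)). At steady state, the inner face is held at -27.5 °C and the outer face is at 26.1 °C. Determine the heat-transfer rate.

Q = 115 W

Treat each layer as a resistance in series:
  R_brass = L/(kA) = 0.0144/(94.5·48.3) = 3.155×10^-6 K/W
  R_aerogel blanket = L/(kA) = 0.169/(0.0133·48.3) = 0.2631 K/W
  R_polyurethane foam = L/(kA) = 0.262/(0.0266·48.3) = 0.2039 K/W
ΣR = 3.155×10^-6 + 0.2631 + 0.2039 = 0.4670 K/W
Q = ΔT/ΣR = (-27.5 °C − 26.1 °C)/0.4670 = -115 W
(Negative Q ⇒ heat flows inward; heat gain = 115 W.)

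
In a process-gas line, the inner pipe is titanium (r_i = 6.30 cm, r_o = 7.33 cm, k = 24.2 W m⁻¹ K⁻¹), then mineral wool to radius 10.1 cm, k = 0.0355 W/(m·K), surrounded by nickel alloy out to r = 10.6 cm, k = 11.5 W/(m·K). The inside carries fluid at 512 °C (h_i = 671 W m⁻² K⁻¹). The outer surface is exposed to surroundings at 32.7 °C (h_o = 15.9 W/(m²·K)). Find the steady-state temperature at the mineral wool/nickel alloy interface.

Series thermal resistances, inner to outer:
  R'_conv,in = 1/(2πr h) = 1/(2π·0.0630·671) = 0.003765 m·K/W
  R'_titanium = ln(0.0733/0.0630)/(2πk) = 0.1514/(2π·24.2) = 9.959×10^-4 m·K/W
  R'_mineral wool = ln(0.101/0.0733)/(2πk) = 0.3206/(2π·0.0355) = 1.437 m·K/W
  R'_nickel alloy = ln(0.106/0.101)/(2πk) = 0.04832/(2π·11.5) = 6.687×10^-4 m·K/W
  R'_conv,out = 1/(2πr h) = 1/(2π·0.106·15.9) = 0.09443 m·K/W
ΣR = 0.003765 + 9.959×10^-4 + 1.437 + 6.687×10^-4 + 0.09443 = 1.537 m·K/W
Q' = ΔT/ΣR = (512 °C − 32.7 °C)/1.537 = 311.8 W/m
From the inner boundary to the mineral wool/nickel alloy interface, ΣR_partial = 1.442 m·K/W.
T_interface = T_in − Q'·ΣR_partial = 512 °C − (311.8)(1.442) = 62.4 °C

T = 62.4 °C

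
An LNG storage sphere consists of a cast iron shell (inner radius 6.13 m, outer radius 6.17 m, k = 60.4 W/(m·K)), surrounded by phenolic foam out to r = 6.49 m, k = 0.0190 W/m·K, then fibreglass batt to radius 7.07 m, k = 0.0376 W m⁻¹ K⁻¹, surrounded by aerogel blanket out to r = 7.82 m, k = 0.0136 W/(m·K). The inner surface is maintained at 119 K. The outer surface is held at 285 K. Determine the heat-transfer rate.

Resistance network (inner→outer):
  R_cast iron = (1/6.13 − 1/6.17)/(4πk) = 0.001058/(4π·60.4) = 1.393×10^-6 K/W
  R_phenolic foam = (1/6.17 − 1/6.49)/(4πk) = 0.007991/(4π·0.0190) = 0.03347 K/W
  R_fibreglass batt = (1/6.49 − 1/7.07)/(4πk) = 0.01264/(4π·0.0376) = 0.02675 K/W
  R_aerogel blanket = (1/7.07 − 1/7.82)/(4πk) = 0.01357/(4π·0.0136) = 0.07938 K/W
ΣR = 1.393×10^-6 + 0.03347 + 0.02675 + 0.07938 = 0.1396 K/W
Q = ΔT/ΣR = (119 K − 285 K)/0.1396 = -1190 W
(Negative Q ⇒ heat flows inward; heat gain = 1190 W.)

Q = 1190 W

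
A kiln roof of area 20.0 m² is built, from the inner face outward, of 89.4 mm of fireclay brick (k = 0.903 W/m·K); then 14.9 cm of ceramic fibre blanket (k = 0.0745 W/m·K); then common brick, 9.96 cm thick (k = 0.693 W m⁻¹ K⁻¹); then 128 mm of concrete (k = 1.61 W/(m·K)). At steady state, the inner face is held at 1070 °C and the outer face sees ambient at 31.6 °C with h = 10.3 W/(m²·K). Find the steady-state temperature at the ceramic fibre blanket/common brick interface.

T = 169 °C

Series thermal resistances, inner to outer:
  R_fireclay brick = L/(kA) = 0.0894/(0.903·20.0) = 0.004950 K/W
  R_ceramic fibre blanket = L/(kA) = 0.149/(0.0745·20.0) = 0.1000 K/W
  R_common brick = L/(kA) = 0.0996/(0.693·20.0) = 0.007186 K/W
  R_concrete = L/(kA) = 0.128/(1.61·20.0) = 0.003975 K/W
  R_conv,out = 1/(hA) = 1/(10.3·20.0) = 0.004854 K/W
ΣR = 0.004950 + 0.1000 + 0.007186 + 0.003975 + 0.004854 = 0.1210 K/W
Q = ΔT/ΣR = (1070 °C − 31.6 °C)/0.1210 = 8582 W
From the inner boundary to the ceramic fibre blanket/common brick interface, ΣR_partial = 0.1050 K/W.
T_interface = T_in − Q·ΣR_partial = 1070 °C − (8582)(0.1050) = 169 °C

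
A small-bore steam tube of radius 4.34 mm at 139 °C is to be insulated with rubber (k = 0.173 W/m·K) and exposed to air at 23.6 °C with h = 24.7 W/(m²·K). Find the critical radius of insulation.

r_cr = 0.700 cm

For a cylinder, r_cr = k_ins/h = 0.173/24.7 = 0.00700 m = 0.700 cm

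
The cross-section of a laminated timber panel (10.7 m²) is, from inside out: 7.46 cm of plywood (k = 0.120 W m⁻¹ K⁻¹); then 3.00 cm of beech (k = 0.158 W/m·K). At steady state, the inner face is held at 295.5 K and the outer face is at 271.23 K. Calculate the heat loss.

Series thermal resistances, inner to outer:
  R_plywood = L/(kA) = 0.0746/(0.120·10.7) = 0.05810 K/W
  R_beech = L/(kA) = 0.0300/(0.158·10.7) = 0.01775 K/W
ΣR = 0.05810 + 0.01775 = 0.07585 K/W
Q = ΔT/ΣR = (295.5 K − 271.23 K)/0.07585 = 320 W

Q = 320 W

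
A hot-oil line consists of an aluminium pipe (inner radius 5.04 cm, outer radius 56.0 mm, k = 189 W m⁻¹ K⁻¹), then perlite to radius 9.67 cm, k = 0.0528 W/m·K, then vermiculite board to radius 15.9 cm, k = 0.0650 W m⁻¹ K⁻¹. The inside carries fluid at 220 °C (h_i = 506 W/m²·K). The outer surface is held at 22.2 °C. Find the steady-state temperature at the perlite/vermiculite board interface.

Series thermal resistances, inner to outer:
  R'_conv,in = 1/(2πr h) = 1/(2π·0.0504·506) = 0.006241 m·K/W
  R'_aluminium = ln(0.0560/0.0504)/(2πk) = 0.1054/(2π·189) = 8.872×10^-5 m·K/W
  R'_perlite = ln(0.0967/0.0560)/(2πk) = 0.5463/(2π·0.0528) = 1.647 m·K/W
  R'_vermiculite board = ln(0.159/0.0967)/(2πk) = 0.4973/(2π·0.0650) = 1.218 m·K/W
ΣR = 0.006241 + 8.872×10^-5 + 1.647 + 1.218 = 2.871 m·K/W
Q' = ΔT/ΣR = (220 °C − 22.2 °C)/2.871 = 68.90 W/m
From the inner boundary to the perlite/vermiculite board interface, ΣR_partial = 1.653 m·K/W.
T_interface = T_in − Q'·ΣR_partial = 220 °C − (68.90)(1.653) = 106 °C

T = 106 °C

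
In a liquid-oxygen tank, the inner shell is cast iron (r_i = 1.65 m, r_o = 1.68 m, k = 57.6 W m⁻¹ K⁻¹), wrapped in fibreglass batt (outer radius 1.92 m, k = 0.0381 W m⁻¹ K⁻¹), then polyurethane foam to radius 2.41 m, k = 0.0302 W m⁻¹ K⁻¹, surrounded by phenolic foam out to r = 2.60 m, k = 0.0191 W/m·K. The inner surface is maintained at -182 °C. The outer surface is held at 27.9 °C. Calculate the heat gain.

Treat each layer as a resistance in series:
  R_cast iron = (1/1.65 − 1/1.68)/(4πk) = 0.01082/(4π·57.6) = 1.495×10^-5 K/W
  R_fibreglass batt = (1/1.68 − 1/1.92)/(4πk) = 0.07440/(4π·0.0381) = 0.1554 K/W
  R_polyurethane foam = (1/1.92 − 1/2.41)/(4πk) = 0.1059/(4π·0.0302) = 0.2790 K/W
  R_phenolic foam = (1/2.41 − 1/2.60)/(4πk) = 0.03032/(4π·0.0191) = 0.1263 K/W
ΣR = 1.495×10^-5 + 0.1554 + 0.2790 + 0.1263 = 0.5607 K/W
Q = ΔT/ΣR = (-182 °C − 27.9 °C)/0.5607 = -374 W
(Negative Q ⇒ heat flows inward; heat gain = 374 W.)

Q = 374 W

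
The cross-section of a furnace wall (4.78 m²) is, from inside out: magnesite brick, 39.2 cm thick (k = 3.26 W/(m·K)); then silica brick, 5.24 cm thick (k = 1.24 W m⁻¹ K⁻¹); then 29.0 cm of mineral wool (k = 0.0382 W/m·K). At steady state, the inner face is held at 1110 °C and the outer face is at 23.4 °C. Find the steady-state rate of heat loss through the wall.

Treat each layer as a resistance in series:
  R_magnesite brick = L/(kA) = 0.392/(3.26·4.78) = 0.02516 K/W
  R_silica brick = L/(kA) = 0.0524/(1.24·4.78) = 0.008841 K/W
  R_mineral wool = L/(kA) = 0.290/(0.0382·4.78) = 1.588 K/W
ΣR = 0.02516 + 0.008841 + 1.588 = 1.622 K/W
Q = ΔT/ΣR = (1110 °C − 23.4 °C)/1.622 = 670 W

Q = 670 W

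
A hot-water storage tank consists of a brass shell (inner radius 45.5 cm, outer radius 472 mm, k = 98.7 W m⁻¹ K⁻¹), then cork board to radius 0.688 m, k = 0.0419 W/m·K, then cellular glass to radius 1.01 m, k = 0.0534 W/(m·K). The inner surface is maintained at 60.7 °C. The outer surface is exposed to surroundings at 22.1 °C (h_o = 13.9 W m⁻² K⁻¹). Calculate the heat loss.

Resistance network (inner→outer):
  R_brass = (1/0.455 − 1/0.472)/(4πk) = 0.07916/(4π·98.7) = 6.382×10^-5 K/W
  R_cork board = (1/0.472 − 1/0.688)/(4πk) = 0.6652/(4π·0.0419) = 1.263 K/W
  R_cellular glass = (1/0.688 − 1/1.01)/(4πk) = 0.4634/(4π·0.0534) = 0.6905 K/W
  R_conv,out = 1/(4πr²h) = 1/(4π·1.01²·13.9) = 0.005612 K/W
ΣR = 6.382×10^-5 + 1.263 + 0.6905 + 0.005612 = 1.959 K/W
Q = ΔT/ΣR = (60.7 °C − 22.1 °C)/1.959 = 19.7 W

Q = 19.7 W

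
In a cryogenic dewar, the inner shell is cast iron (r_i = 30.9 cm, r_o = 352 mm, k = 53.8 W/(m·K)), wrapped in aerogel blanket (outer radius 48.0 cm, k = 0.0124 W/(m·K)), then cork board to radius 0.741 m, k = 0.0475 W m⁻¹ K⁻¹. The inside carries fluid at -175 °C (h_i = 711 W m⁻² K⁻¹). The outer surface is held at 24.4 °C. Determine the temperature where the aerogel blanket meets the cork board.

T = -15.8 °C

Series thermal resistances, inner to outer:
  R_conv,in = 1/(4πr²h) = 1/(4π·0.309²·711) = 0.001172 K/W
  R_cast iron = (1/0.309 − 1/0.352)/(4πk) = 0.3953/(4π·53.8) = 5.848×10^-4 K/W
  R_aerogel blanket = (1/0.352 − 1/0.480)/(4πk) = 0.7576/(4π·0.0124) = 4.862 K/W
  R_cork board = (1/0.480 − 1/0.741)/(4πk) = 0.7338/(4π·0.0475) = 1.229 K/W
ΣR = 0.001172 + 5.848×10^-4 + 4.862 + 1.229 = 6.093 K/W
Q = ΔT/ΣR = (-175 °C − 24.4 °C)/6.093 = -32.73 W
From the inner boundary to the aerogel blanket/cork board interface, ΣR_partial = 4.864 K/W.
T_interface = T_in − Q·ΣR_partial = -175 °C − (-32.73)(4.864) = -15.8 °C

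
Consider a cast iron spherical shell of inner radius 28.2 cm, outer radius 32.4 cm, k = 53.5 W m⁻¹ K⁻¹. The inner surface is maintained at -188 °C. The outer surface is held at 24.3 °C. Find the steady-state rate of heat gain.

Q = 4πk·ΔT/(1/r₁ − 1/r₂) = 4π × 53.5 × 212.3 / (1/0.282 − 1/0.324) = 3.10×10^5 W

Q = 3.10×10^5 W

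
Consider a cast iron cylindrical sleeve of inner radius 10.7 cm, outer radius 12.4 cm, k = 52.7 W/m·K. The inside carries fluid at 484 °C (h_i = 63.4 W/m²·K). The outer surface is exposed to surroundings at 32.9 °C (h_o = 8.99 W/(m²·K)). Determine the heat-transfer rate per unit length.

Q' = 2.71 kW/m

Treat each layer as a resistance in series:
  R'_conv,in = 1/(2πr h) = 1/(2π·0.107·63.4) = 0.02346 m·K/W
  R'_cast iron = ln(0.124/0.107)/(2πk) = 0.1475/(2π·52.7) = 4.453×10^-4 m·K/W
  R'_conv,out = 1/(2πr h) = 1/(2π·0.124·8.99) = 0.1428 m·K/W
ΣR = 0.02346 + 4.453×10^-4 + 0.1428 = 0.1667 m·K/W
Q' = ΔT/ΣR = (484 °C − 32.9 °C)/0.1667 = 2710 W/m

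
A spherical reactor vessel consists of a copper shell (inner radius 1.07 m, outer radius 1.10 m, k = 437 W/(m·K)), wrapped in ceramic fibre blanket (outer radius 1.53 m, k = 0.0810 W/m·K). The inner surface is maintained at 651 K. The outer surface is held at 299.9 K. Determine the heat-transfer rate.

Q = 1400 W

Resistance network (inner→outer):
  R_copper = (1/1.07 − 1/1.10)/(4πk) = 0.02549/(4π·437) = 4.641×10^-6 K/W
  R_ceramic fibre blanket = (1/1.10 − 1/1.53)/(4πk) = 0.2555/(4π·0.0810) = 0.2510 K/W
ΣR = 4.641×10^-6 + 0.2510 = 0.2510 K/W
Q = ΔT/ΣR = (651 K − 299.9 K)/0.2510 = 1400 W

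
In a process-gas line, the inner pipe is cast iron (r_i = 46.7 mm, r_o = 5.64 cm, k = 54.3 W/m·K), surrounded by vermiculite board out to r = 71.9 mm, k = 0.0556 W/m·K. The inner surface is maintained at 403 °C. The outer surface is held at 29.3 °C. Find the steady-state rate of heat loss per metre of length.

Resistance network (inner→outer):
  R'_cast iron = ln(0.0564/0.0467)/(2πk) = 0.1887/(2π·54.3) = 5.532×10^-4 m·K/W
  R'_vermiculite board = ln(0.0719/0.0564)/(2πk) = 0.2428/(2π·0.0556) = 0.6950 m·K/W
ΣR = 5.532×10^-4 + 0.6950 = 0.6956 m·K/W
Q' = ΔT/ΣR = (403 °C − 29.3 °C)/0.6956 = 537 W/m

Q' = 537 W/m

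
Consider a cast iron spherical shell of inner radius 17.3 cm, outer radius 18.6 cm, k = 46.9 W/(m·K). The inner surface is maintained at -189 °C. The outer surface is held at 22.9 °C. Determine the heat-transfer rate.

Q = 309 kW

Q = 4πk·ΔT/(1/r₁ − 1/r₂) = 4π × 46.9 × 211.9 / (1/0.173 − 1/0.186) = 3.09×10^5 W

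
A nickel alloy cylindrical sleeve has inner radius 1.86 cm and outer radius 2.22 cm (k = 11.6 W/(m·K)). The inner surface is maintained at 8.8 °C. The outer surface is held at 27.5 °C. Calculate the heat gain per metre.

Q' = 2πk·ΔT/ln(r₂/r₁) = 2π × 11.6 × 18.7 / ln(0.0222/0.0186) = 7700 W/m

Q' = 7.70 kW/m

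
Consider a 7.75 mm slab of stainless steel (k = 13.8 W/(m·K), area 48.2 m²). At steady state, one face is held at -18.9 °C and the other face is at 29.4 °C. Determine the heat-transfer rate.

Q = 4.15×10^6 W

Q = kA·ΔT/L = 13.8 × 48.2 × |-18.9 °C − 29.4 °C| / 0.00775 = 4.15×10^6 W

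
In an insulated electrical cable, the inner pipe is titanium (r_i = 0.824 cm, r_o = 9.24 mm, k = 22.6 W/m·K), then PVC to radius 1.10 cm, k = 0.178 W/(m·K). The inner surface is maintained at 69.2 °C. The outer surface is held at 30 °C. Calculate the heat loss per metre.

Q' = 250 W/m

Resistance network (inner→outer):
  R'_titanium = ln(0.00924/0.00824)/(2πk) = 0.1145/(2π·22.6) = 8.066×10^-4 m·K/W
  R'_PVC = ln(0.0110/0.00924)/(2πk) = 0.1744/(2π·0.178) = 0.1559 m·K/W
ΣR = 8.066×10^-4 + 0.1559 = 0.1567 m·K/W
Q' = ΔT/ΣR = (69.2 °C − 30 °C)/0.1567 = 250 W/m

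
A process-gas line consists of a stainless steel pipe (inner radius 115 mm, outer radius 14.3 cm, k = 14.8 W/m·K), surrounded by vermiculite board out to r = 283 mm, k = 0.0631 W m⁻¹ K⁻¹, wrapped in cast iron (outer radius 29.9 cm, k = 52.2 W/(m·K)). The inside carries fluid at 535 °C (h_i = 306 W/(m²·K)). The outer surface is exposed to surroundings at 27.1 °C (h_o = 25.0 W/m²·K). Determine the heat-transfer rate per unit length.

Resistance network (inner→outer):
  R'_conv,in = 1/(2πr h) = 1/(2π·0.115·306) = 0.004523 m·K/W
  R'_stainless steel = ln(0.143/0.115)/(2πk) = 0.2179/(2π·14.8) = 0.002343 m·K/W
  R'_vermiculite board = ln(0.283/0.143)/(2πk) = 0.6826/(2π·0.0631) = 1.722 m·K/W
  R'_cast iron = ln(0.299/0.283)/(2πk) = 0.05500/(2π·52.2) = 1.677×10^-4 m·K/W
  R'_conv,out = 1/(2πr h) = 1/(2π·0.299·25.0) = 0.02129 m·K/W
ΣR = 0.004523 + 0.002343 + 1.722 + 1.677×10^-4 + 0.02129 = 1.750 m·K/W
Q' = ΔT/ΣR = (535 °C − 27.1 °C)/1.750 = 290 W/m

Q' = 290 W/m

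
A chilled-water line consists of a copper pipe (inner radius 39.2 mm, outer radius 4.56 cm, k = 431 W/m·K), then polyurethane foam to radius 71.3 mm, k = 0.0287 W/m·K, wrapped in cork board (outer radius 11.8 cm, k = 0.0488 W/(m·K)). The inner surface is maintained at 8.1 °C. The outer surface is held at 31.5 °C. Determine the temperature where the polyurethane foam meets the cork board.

Treat each layer as a resistance in series:
  R'_copper = ln(0.0456/0.0392)/(2πk) = 0.1512/(2π·431) = 5.584×10^-5 m·K/W
  R'_polyurethane foam = ln(0.0713/0.0456)/(2πk) = 0.4470/(2π·0.0287) = 2.479 m·K/W
  R'_cork board = ln(0.118/0.0713)/(2πk) = 0.5038/(2π·0.0488) = 1.643 m·K/W
ΣR = 5.584×10^-5 + 2.479 + 1.643 = 4.122 m·K/W
Q' = ΔT/ΣR = (8.1 °C − 31.5 °C)/4.122 = -5.677 W/m
From the inner boundary to the polyurethane foam/cork board interface, ΣR_partial = 2.479 m·K/W.
T_interface = T_in − Q'·ΣR_partial = 8.1 °C − (-5.677)(2.479) = 22.2 °C

T = 22.2 °C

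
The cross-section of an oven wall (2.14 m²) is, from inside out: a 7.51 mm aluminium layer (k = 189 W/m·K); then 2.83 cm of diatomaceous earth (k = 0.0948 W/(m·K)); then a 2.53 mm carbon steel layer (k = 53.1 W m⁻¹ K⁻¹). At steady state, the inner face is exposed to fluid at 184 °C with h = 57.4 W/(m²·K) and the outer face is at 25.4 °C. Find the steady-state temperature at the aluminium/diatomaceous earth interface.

T = 175 °C

Resistance network (inner→outer):
  R_conv,in = 1/(hA) = 1/(57.4·2.14) = 0.008141 K/W
  R_aluminium = L/(kA) = 0.00751/(189·2.14) = 1.857×10^-5 K/W
  R_diatomaceous earth = L/(kA) = 0.0283/(0.0948·2.14) = 0.1395 K/W
  R_carbon steel = L/(kA) = 0.00253/(53.1·2.14) = 2.226×10^-5 K/W
ΣR = 0.008141 + 1.857×10^-5 + 0.1395 + 2.226×10^-5 = 0.1477 K/W
Q = ΔT/ΣR = (184 °C − 25.4 °C)/0.1477 = 1074 W
From the inner boundary to the aluminium/diatomaceous earth interface, ΣR_partial = 0.008160 K/W.
T_interface = T_in − Q·ΣR_partial = 184 °C − (1074)(0.008160) = 175 °C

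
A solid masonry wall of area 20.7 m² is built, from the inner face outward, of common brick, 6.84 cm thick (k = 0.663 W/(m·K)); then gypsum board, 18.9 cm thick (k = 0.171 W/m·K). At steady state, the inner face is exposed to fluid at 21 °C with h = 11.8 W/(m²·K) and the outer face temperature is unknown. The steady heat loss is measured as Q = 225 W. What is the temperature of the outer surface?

Sum the resistances:
  R_conv,in = 1/(hA) = 1/(11.8·20.7) = 0.004094 K/W
  R_common brick = L/(kA) = 0.0684/(0.663·20.7) = 0.004984 K/W
  R_gypsum board = L/(kA) = 0.189/(0.171·20.7) = 0.05339 K/W
ΣR = 0.06247 K/W
ΔT = Q·ΣR = 225 × 0.06247 = 14.06 K
Heat flows outward, so T_out = T_in − ΔT = 21 − 14.06 = 6.94 °C

T_out = 6.94 °C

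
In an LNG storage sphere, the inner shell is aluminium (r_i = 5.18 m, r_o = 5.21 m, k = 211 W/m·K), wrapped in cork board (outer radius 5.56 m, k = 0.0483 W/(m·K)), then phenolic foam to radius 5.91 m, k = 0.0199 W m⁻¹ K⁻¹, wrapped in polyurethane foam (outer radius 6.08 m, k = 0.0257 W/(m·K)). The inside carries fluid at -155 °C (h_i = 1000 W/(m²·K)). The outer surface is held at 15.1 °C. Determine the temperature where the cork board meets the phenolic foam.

Series thermal resistances, inner to outer:
  R_conv,in = 1/(4πr²h) = 1/(4π·5.18²·1000) = 2.966×10^-6 K/W
  R_aluminium = (1/5.18 − 1/5.21)/(4πk) = 0.001112/(4π·211) = 4.192×10^-7 K/W
  R_cork board = (1/5.21 − 1/5.56)/(4πk) = 0.01208/(4π·0.0483) = 0.01991 K/W
  R_phenolic foam = (1/5.56 − 1/5.91)/(4πk) = 0.01065/(4π·0.0199) = 0.04259 K/W
  R_polyurethane foam = (1/5.91 − 1/6.08)/(4πk) = 0.004731/(4π·0.0257) = 0.01465 K/W
ΣR = 2.966×10^-6 + 4.192×10^-7 + 0.01991 + 0.04259 + 0.01465 = 0.07715 K/W
Q = ΔT/ΣR = (-155 °C − 15.1 °C)/0.07715 = -2205 W
From the inner boundary to the cork board/phenolic foam interface, ΣR_partial = 0.01991 K/W.
T_interface = T_in − Q·ΣR_partial = -155 °C − (-2205)(0.01991) = -111 °C

T = -111 °C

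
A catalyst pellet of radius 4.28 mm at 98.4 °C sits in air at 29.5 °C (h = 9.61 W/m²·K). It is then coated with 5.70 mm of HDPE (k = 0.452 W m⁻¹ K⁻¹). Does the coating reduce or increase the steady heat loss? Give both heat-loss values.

increases: 0.152 → 0.646 W

Critical radius for a sphere: r_cr = 2k/h = 0.0941 m = 9.41 cm.
Outer radius after coating: r₂ = 0.00428 + 0.00570 = 0.00998 m.
Since r₁ < r_cr and r₂ ≤ r_cr, the coating moves toward the maximum at r_cr — heat loss rises.
Bare: R = 1/(4πr₁²h) = 452.0 K/W; Q = 68.9/452.0 = 0.152 W.
Coated: R = R_cond + R_conv = 106.6 K/W; Q = 68.9/106.6 = 0.646 W.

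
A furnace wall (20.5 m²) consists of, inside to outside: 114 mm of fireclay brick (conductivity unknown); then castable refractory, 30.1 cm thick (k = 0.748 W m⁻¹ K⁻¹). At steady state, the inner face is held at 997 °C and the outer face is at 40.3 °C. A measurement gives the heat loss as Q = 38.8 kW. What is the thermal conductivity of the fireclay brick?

ΣR = ΔT/Q = |997 − 40.3|/38800 = 0.02466 K/W
Known resistances:
  R_castable refractory = L/(kA) = 0.301/(0.748·20.5) = 0.01963 K/W
R_fireclay brick = ΣR − ΣR_known = 0.02466 − 0.01963 = 0.005030 K/W
L/(kA) = 0.005030 ⇒ k = 0.114/(0.005030·20.5) = 1.11 W/m·K

k = 1.11 W/m·K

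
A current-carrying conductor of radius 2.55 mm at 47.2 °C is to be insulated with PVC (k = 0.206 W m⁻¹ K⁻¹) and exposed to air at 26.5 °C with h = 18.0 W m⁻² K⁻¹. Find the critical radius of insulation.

For a cylinder, r_cr = k_ins/h = 0.206/18.0 = 0.0114 m = 1.14 cm

r_cr = 1.14 cm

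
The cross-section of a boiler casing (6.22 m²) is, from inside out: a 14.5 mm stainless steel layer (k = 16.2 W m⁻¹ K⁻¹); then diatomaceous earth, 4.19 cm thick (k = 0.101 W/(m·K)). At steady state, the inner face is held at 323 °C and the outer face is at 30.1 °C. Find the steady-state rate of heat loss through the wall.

Series thermal resistances, inner to outer:
  R_stainless steel = L/(kA) = 0.0145/(16.2·6.22) = 1.439×10^-4 K/W
  R_diatomaceous earth = L/(kA) = 0.0419/(0.101·6.22) = 0.06670 K/W
ΣR = 1.439×10^-4 + 0.06670 = 0.06684 K/W
Q = ΔT/ΣR = (323 °C − 30.1 °C)/0.06684 = 4380 W

Q = 4380 W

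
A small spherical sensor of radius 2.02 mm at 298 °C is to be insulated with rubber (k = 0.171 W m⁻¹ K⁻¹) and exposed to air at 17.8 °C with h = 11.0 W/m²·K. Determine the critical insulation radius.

r_cr = 3.11 cm

For a sphere, r_cr = 2k_ins/h = 2·0.171/11.0 = 0.0311 m = 3.11 cm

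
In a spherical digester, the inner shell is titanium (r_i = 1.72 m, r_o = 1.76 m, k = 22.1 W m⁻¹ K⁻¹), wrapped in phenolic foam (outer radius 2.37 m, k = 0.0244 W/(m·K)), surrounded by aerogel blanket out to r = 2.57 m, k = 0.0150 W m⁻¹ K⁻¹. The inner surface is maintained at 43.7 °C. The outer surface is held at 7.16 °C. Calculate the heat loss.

Q = 56.1 W

Series thermal resistances, inner to outer:
  R_titanium = (1/1.72 − 1/1.76)/(4πk) = 0.01321/(4π·22.1) = 4.758×10^-5 K/W
  R_phenolic foam = (1/1.76 − 1/2.37)/(4πk) = 0.1462/(4π·0.0244) = 0.4769 K/W
  R_aerogel blanket = (1/2.37 − 1/2.57)/(4πk) = 0.03284/(4π·0.0150) = 0.1742 K/W
ΣR = 4.758×10^-5 + 0.4769 + 0.1742 = 0.6511 K/W
Q = ΔT/ΣR = (43.7 °C − 7.16 °C)/0.6511 = 56.1 W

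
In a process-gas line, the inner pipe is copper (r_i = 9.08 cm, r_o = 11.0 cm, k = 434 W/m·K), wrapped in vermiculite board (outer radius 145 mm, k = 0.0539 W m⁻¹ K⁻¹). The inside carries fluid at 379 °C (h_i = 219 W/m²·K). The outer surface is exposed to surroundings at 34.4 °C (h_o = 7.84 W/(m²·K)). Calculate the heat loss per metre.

Q' = 358 W/m

Series thermal resistances, inner to outer:
  R'_conv,in = 1/(2πr h) = 1/(2π·0.0908·219) = 0.008004 m·K/W
  R'_copper = ln(0.110/0.0908)/(2πk) = 0.1918/(2π·434) = 7.034×10^-5 m·K/W
  R'_vermiculite board = ln(0.145/0.110)/(2πk) = 0.2763/(2π·0.0539) = 0.8157 m·K/W
  R'_conv,out = 1/(2πr h) = 1/(2π·0.145·7.84) = 0.1400 m·K/W
ΣR = 0.008004 + 7.034×10^-5 + 0.8157 + 0.1400 = 0.9638 m·K/W
Q' = ΔT/ΣR = (379 °C − 34.4 °C)/0.9638 = 358 W/m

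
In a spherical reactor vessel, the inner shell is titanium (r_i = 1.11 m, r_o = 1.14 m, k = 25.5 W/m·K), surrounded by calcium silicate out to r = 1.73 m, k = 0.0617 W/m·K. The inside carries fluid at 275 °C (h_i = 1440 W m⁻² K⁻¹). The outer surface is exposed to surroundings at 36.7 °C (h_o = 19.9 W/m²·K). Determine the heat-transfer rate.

Q = 615 W

Treat each layer as a resistance in series:
  R_conv,in = 1/(4πr²h) = 1/(4π·1.11²·1440) = 4.485×10^-5 K/W
  R_titanium = (1/1.11 − 1/1.14)/(4πk) = 0.02371/(4π·25.5) = 7.398×10^-5 K/W
  R_calcium silicate = (1/1.14 − 1/1.73)/(4πk) = 0.2992/(4π·0.0617) = 0.3858 K/W
  R_conv,out = 1/(4πr²h) = 1/(4π·1.73²·19.9) = 0.001336 K/W
ΣR = 4.485×10^-5 + 7.398×10^-5 + 0.3858 + 0.001336 = 0.3873 K/W
Q = ΔT/ΣR = (275 °C − 36.7 °C)/0.3873 = 615 W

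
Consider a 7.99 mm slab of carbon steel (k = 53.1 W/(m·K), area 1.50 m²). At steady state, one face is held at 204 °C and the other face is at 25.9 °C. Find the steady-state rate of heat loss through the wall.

Q = kA·ΔT/L = 53.1 × 1.50 × |204 °C − 25.9 °C| / 0.00799 = 1.78×10^6 W

Q = 1780 kW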